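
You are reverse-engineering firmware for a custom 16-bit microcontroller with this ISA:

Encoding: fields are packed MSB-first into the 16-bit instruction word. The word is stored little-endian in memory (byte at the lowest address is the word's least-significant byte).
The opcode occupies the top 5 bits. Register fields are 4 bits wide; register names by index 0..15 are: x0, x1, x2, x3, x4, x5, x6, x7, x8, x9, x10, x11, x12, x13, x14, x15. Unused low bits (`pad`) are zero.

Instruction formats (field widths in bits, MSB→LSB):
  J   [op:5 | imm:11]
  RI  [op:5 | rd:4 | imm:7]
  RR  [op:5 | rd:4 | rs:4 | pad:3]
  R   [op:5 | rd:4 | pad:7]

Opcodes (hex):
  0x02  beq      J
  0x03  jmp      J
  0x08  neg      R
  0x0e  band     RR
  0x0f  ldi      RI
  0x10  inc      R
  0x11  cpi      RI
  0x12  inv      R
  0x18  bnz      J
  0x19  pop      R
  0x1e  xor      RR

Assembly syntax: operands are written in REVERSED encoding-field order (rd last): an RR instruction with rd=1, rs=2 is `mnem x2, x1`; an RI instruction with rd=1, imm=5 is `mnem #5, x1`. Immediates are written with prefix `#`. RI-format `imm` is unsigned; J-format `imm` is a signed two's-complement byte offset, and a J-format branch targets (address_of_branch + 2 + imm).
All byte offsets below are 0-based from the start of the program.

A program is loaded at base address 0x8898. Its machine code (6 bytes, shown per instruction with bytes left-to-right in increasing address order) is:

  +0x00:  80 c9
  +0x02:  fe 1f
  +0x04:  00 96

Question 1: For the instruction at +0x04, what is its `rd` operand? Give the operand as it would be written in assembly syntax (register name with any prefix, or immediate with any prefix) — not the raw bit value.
x12

@+04  little-endian(00 96) = 0x9600
  opcode bits[15:11]=0x12: inv/R
  rd@[10:7]=0xc ⇒ x12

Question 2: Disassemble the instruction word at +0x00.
@+00  little-endian(80 c9) = 0xc980
  op=0xc980>>11=0x19 ⇒ pop (R)
  [10:7] rd=3 = x3

pop x3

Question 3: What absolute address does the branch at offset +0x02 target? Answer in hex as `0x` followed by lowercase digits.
+0x02: fe 1f ⇒ word 0x1ffe (little)
  op=0x1ffe>>11=0x3 ⇒ jmp (J)
  imm: (w>>0)&0x7ff=0x7fe (s11→-2) → #-2
  target = base 0x8898 + off 0x02 + 2 + imm -2 = 0x889a

0x889a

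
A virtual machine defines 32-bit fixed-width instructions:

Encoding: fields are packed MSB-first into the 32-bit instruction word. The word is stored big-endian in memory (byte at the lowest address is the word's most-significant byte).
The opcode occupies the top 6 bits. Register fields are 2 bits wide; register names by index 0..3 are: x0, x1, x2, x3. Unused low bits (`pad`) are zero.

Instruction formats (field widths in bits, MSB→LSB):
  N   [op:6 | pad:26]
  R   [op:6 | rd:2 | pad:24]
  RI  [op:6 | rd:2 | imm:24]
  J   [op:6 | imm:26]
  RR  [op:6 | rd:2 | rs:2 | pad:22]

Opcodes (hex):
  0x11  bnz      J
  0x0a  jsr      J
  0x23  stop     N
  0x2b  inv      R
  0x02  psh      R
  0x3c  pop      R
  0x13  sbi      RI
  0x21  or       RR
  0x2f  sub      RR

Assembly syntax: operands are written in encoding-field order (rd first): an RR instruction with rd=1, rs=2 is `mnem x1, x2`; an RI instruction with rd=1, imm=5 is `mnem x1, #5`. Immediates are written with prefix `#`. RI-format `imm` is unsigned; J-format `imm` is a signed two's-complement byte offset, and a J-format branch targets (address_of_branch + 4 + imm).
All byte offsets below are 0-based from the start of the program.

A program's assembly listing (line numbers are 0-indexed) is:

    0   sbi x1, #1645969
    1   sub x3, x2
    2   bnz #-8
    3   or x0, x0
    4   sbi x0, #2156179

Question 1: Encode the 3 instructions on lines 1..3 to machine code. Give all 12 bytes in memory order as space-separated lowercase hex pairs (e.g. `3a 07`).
bf 80 00 00 47 ff ff f8 84 00 00 00

L1: sub op=0x2f:6|rd=3:2|rs=2:2|pad=0:22 ⇒ 0xbf800000 ⇒ big bf 80 00 00
L2: bnz op=0x11:6|imm=-8:26 ⇒ 0x47fffff8 ⇒ big 47 ff ff f8
L3: or op=0x21:6|rd=0:2|rs=0:2|pad=0:22 ⇒ 0x84000000 ⇒ big 84 00 00 00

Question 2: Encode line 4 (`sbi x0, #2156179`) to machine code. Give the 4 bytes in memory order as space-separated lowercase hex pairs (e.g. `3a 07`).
4c 20 e6 93

4. sbi fields op=0x13:6|rd=0:2|imm=2156179:24 → word 4c20e693h → 4c 20 e6 93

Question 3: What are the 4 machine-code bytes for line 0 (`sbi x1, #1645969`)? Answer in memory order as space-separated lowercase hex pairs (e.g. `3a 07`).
0. sbi fields op=0x13:6|rd=1:2|imm=1645969:24 → word 4d191d91h → 4d 19 1d 91

4d 19 1d 91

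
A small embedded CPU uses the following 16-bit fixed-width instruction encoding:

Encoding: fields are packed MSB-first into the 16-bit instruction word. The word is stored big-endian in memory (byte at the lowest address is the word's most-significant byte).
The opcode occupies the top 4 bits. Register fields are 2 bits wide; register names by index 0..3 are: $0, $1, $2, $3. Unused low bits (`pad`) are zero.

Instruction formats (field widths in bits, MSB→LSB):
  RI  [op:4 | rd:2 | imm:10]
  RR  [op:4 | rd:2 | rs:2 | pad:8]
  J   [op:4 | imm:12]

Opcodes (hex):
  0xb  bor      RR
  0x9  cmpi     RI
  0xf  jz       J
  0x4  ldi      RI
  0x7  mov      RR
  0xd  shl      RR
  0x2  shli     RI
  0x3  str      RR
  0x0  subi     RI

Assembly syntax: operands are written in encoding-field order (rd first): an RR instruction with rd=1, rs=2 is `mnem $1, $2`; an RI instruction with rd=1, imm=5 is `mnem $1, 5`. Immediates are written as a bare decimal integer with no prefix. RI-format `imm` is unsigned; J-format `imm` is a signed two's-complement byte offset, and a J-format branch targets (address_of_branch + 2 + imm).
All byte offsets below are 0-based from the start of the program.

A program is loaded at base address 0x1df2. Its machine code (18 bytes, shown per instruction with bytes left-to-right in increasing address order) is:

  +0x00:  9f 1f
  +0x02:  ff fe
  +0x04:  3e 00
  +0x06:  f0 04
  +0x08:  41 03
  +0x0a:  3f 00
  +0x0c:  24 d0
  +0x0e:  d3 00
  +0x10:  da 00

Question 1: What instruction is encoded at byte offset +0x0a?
off 0x0a: read 3f 00 as big → 0x3f00
  opcode bits[15:12]=0x3: str/RR
  rd@[11:10]=0x3 ⇒ $3
  rs@[9:8]=0x3 ⇒ $3

str $3, $3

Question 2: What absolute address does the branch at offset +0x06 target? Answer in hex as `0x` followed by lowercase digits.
[06] f0 04 → 0xf004
  op=0xf004>>12=0xf ⇒ jz (J)
  imm@[11:0]=0x4 ⇒ 4
  target = base 0x1df2 + off 0x06 + 2 + imm 4 = 0x1dfe

0x1dfe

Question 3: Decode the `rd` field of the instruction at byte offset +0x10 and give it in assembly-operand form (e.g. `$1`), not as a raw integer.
$2

off 0x10: read da 00 as big → 0xda00
  top 4b → 0xd → shl [RR]
  [11:10] rd=2 = $2
  [9:8] rs=2 = $2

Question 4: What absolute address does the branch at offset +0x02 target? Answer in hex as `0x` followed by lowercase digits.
0x1df4

@+02  big-endian(ff fe) = 0xfffe
  opcode bits[15:12]=0xf: jz/J
  [11:0] imm=4094 (s12→-2) = -2
  target = base 0x1df2 + off 0x02 + 2 + imm -2 = 0x1df4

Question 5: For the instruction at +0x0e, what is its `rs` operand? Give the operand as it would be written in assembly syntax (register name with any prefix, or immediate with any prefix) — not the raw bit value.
[0e] d3 00 → 0xd300
  top 4b → 0xd → shl [RR]
  [11:10] rd=0 = $0
  [9:8] rs=3 = $3

$3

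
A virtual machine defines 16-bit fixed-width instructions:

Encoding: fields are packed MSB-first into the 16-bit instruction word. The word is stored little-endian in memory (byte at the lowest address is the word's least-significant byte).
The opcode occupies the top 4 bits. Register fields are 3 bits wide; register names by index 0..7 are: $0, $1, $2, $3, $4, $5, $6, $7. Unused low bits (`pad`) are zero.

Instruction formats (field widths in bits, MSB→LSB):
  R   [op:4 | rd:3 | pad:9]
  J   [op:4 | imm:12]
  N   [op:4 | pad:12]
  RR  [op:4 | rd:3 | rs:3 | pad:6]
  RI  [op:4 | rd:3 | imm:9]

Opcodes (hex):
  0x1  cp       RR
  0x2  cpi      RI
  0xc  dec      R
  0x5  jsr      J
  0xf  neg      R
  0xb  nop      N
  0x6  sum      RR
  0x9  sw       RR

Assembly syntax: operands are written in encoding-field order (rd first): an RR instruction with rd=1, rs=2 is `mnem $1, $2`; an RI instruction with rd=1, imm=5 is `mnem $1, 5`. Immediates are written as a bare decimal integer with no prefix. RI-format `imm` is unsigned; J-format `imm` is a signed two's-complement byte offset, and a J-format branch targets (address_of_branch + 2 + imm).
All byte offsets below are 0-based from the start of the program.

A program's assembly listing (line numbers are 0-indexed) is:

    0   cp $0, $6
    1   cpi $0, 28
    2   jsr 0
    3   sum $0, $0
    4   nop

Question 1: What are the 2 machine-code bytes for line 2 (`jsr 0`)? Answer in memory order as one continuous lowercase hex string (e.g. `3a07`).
2. jsr fields op=0x5:4|imm=0:12 → word 5000h → 00 50

0050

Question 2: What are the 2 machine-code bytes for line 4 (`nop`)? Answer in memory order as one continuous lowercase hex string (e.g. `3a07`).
L4: nop op=0xb:4|pad=0:12 ⇒ 0xb000 ⇒ little 00 b0

00b0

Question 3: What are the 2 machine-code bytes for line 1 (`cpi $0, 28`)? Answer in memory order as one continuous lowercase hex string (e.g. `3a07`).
L1: cpi op=0x2:4|rd=0:3|imm=28:9 ⇒ 0x201c ⇒ little 1c 20

1c20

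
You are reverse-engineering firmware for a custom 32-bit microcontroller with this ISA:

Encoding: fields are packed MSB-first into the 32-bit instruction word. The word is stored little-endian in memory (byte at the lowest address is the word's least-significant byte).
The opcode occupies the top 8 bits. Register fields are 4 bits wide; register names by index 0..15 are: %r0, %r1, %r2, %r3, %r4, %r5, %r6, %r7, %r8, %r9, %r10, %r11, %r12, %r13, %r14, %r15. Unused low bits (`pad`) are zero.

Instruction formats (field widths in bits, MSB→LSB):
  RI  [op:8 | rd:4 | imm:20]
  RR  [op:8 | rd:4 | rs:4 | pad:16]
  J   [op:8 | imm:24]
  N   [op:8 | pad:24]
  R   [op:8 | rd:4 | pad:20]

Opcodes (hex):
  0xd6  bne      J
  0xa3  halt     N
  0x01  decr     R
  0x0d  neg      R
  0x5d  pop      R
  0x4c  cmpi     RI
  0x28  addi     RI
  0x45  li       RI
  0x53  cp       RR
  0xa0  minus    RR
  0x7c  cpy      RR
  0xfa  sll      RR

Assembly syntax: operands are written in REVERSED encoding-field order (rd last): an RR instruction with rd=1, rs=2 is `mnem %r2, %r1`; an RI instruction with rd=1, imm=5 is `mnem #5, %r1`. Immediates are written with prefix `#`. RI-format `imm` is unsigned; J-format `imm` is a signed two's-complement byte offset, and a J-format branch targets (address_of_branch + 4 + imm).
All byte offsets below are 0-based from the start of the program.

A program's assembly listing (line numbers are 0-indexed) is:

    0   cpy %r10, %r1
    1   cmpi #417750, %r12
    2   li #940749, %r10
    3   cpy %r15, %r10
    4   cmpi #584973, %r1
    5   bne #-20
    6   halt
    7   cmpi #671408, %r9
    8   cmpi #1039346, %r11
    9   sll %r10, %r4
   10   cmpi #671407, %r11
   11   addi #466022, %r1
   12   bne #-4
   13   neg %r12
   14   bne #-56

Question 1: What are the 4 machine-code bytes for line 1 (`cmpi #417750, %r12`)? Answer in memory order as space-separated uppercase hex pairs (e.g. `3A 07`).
D6 5F C6 4C

line 1 (cmpi): pack op=0x4c:8|rd=12:4|imm=417750:20 = 0x4cc65fd6; little→ d6 5f c6 4c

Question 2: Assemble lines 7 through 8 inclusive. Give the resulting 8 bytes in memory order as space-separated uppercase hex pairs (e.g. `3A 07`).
7. cmpi fields op=0x4c:8|rd=9:4|imm=671408:20 → word 4c9a3eb0h → b0 3e 9a 4c
8. cmpi fields op=0x4c:8|rd=11:4|imm=1039346:20 → word 4cbfdbf2h → f2 db bf 4c

B0 3E 9A 4C F2 DB BF 4C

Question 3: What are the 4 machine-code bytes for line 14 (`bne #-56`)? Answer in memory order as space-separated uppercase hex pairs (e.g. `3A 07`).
C8 FF FF D6

line 14 (bne): pack op=0xd6:8|imm=-56:24 = 0xd6ffffc8; little→ c8 ff ff d6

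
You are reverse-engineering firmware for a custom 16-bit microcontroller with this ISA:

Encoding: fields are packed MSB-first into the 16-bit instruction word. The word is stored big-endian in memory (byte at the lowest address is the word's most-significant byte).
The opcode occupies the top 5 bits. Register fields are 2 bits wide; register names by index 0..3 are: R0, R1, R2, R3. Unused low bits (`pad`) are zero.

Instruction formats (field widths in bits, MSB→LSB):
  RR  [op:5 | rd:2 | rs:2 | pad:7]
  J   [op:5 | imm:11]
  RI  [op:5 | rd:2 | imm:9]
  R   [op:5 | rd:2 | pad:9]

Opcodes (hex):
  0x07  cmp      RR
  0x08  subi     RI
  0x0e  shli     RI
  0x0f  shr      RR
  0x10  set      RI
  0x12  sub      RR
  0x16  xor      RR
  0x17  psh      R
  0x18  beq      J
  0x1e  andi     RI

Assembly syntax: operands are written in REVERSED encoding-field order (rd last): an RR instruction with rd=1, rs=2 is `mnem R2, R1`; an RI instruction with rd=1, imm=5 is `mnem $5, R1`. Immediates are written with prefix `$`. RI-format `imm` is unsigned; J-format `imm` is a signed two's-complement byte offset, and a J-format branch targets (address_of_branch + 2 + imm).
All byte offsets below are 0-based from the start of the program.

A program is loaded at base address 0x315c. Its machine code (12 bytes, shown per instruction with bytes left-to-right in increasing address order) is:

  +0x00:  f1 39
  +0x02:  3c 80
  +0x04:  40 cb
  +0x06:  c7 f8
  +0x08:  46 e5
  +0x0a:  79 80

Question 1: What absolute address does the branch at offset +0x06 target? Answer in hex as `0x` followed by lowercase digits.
[06] c7 f8 → 0xc7f8
  top 5b → 0x18 → beq [J]
  imm: (w>>0)&0x7ff=0x7f8 (s11→-8) → $-8
  target = base 0x315c + off 0x06 + 2 + imm -8 = 0x315c

0x315c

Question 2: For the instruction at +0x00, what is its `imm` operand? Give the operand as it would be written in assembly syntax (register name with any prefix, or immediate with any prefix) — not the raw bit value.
@+00  big-endian(f1 39) = 0xf139
  top 5b → 0x1e → andi [RI]
  rd: (w>>9)&0x3=0x0 → R0
  imm: (w>>0)&0x1ff=0x139 → $313

$313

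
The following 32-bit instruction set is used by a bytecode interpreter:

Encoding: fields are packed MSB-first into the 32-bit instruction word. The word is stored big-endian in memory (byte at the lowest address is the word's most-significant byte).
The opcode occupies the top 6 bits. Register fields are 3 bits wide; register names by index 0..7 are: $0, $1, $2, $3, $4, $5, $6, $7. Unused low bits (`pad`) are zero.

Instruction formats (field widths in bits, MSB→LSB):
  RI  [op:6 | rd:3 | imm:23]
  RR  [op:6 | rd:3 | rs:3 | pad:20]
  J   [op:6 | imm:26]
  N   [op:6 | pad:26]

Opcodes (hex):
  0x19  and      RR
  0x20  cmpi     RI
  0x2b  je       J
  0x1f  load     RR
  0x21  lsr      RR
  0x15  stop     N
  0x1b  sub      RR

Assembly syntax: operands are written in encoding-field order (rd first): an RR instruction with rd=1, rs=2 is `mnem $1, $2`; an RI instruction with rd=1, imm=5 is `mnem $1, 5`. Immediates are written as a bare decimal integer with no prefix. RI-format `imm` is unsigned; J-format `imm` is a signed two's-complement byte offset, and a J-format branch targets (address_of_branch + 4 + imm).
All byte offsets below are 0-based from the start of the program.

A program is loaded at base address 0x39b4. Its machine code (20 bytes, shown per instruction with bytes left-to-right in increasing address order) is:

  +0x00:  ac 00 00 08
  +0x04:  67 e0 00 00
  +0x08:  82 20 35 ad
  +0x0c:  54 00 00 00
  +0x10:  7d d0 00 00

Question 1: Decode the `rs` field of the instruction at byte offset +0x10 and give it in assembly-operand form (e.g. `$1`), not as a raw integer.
$5

@+10  big-endian(7d d0 00 00) = 0x7dd00000
  op=0x7dd00000>>26=0x1f ⇒ load (RR)
  [25:23] rd=3 = $3
  [22:20] rs=5 = $5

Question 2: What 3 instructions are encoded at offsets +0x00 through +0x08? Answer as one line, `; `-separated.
je 8; and $7, $6; cmpi $4, 2110893

@+00  big-endian(ac 00 00 08) = 0xac000008
  op=0xac000008>>26=0x2b ⇒ je (J)
  imm@[25:0]=0x8 ⇒ 8
@+04  big-endian(67 e0 00 00) = 0x67e00000
  op=0x67e00000>>26=0x19 ⇒ and (RR)
  rd@[25:23]=0x7 ⇒ $7
  rs@[22:20]=0x6 ⇒ $6
@+08  big-endian(82 20 35 ad) = 0x822035ad
  op=0x822035ad>>26=0x20 ⇒ cmpi (RI)
  rd@[25:23]=0x4 ⇒ $4
  imm@[22:0]=0x2035ad ⇒ 2110893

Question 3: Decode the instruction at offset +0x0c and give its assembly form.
stop

[0c] 54 00 00 00 → 0x54000000
  top 6b → 0x15 → stop [N]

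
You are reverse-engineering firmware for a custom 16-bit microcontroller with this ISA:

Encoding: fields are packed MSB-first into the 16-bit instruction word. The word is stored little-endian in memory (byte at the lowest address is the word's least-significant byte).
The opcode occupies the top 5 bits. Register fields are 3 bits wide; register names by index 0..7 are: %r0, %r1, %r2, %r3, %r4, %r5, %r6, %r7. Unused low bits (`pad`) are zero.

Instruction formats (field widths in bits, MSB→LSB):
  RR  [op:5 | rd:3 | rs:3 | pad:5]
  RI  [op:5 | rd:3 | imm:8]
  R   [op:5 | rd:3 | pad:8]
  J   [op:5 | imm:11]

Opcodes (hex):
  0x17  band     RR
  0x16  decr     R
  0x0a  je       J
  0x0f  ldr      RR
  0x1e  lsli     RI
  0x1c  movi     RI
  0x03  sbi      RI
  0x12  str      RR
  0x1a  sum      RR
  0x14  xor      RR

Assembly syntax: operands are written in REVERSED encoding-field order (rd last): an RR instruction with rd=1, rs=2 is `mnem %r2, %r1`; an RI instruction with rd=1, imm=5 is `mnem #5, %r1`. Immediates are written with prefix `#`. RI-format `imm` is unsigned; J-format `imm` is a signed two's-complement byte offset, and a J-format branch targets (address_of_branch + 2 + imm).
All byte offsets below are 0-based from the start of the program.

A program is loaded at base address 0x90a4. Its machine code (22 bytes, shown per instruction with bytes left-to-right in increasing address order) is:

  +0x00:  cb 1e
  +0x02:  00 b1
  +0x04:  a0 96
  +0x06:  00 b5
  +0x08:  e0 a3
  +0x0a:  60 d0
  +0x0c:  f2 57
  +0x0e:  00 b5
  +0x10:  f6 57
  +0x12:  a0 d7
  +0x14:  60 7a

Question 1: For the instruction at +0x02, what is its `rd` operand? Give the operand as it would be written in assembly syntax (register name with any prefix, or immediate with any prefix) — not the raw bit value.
+0x02: 00 b1 ⇒ word 0xb100 (little)
  top 5b → 0x16 → decr [R]
  rd@[10:8]=0x1 ⇒ %r1

%r1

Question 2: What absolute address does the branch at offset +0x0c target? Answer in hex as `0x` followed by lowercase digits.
off 0x0c: read f2 57 as little → 0x57f2
  op=0x57f2>>11=0xa ⇒ je (J)
  [10:0] imm=2034 (s11→-14) = #-14
  target = base 0x90a4 + off 0x0c + 2 + imm -14 = 0x90a4

0x90a4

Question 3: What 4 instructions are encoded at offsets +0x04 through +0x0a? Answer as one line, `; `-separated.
str %r5, %r6; decr %r5; xor %r7, %r3; sum %r3, %r0

off 0x04: read a0 96 as little → 0x96a0
  top 5b → 0x12 → str [RR]
  rd@[10:8]=0x6 ⇒ %r6
  rs@[7:5]=0x5 ⇒ %r5
off 0x06: read 00 b5 as little → 0xb500
  top 5b → 0x16 → decr [R]
  rd@[10:8]=0x5 ⇒ %r5
off 0x08: read e0 a3 as little → 0xa3e0
  top 5b → 0x14 → xor [RR]
  rd@[10:8]=0x3 ⇒ %r3
  rs@[7:5]=0x7 ⇒ %r7
off 0x0a: read 60 d0 as little → 0xd060
  top 5b → 0x1a → sum [RR]
  rd@[10:8]=0x0 ⇒ %r0
  rs@[7:5]=0x3 ⇒ %r3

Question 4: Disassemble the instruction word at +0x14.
ldr %r3, %r2

off 0x14: read 60 7a as little → 0x7a60
  top 5b → 0xf → ldr [RR]
  rd: (w>>8)&0x7=0x2 → %r2
  rs: (w>>5)&0x7=0x3 → %r3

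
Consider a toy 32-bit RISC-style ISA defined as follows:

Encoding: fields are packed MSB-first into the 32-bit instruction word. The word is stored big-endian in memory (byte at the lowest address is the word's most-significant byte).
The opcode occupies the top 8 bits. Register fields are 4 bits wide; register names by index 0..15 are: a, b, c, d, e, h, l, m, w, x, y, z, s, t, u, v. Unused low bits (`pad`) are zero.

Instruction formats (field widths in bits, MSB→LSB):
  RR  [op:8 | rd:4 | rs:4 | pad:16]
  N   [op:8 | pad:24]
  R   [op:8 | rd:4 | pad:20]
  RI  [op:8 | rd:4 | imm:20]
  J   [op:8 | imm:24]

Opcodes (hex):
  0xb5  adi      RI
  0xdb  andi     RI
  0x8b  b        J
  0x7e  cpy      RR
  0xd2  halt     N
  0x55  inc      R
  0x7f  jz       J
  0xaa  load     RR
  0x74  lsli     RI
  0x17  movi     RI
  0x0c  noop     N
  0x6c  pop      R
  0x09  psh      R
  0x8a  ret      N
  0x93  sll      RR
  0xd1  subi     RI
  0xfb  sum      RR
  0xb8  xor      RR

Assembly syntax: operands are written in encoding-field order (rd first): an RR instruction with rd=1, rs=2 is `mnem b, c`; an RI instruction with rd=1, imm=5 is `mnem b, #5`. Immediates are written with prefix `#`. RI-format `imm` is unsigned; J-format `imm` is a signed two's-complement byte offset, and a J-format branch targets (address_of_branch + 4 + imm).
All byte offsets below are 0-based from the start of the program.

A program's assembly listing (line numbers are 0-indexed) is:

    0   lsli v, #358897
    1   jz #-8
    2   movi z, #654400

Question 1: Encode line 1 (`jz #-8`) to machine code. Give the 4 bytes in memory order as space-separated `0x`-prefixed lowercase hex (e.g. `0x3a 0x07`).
L1: jz op=0x7f:8|imm=-8:24 ⇒ 0x7ffffff8 ⇒ big 7f ff ff f8

0x7f 0xff 0xff 0xf8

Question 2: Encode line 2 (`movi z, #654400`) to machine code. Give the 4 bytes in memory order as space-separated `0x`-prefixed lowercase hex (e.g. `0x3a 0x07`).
line 2 (movi): pack op=0x17:8|rd=11:4|imm=654400:20 = 0x17b9fc40; big→ 17 b9 fc 40

0x17 0xb9 0xfc 0x40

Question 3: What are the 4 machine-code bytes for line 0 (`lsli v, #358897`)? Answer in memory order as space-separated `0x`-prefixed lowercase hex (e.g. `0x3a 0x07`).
L0: lsli op=0x74:8|rd=15:4|imm=358897:20 ⇒ 0x74f579f1 ⇒ big 74 f5 79 f1

0x74 0xf5 0x79 0xf1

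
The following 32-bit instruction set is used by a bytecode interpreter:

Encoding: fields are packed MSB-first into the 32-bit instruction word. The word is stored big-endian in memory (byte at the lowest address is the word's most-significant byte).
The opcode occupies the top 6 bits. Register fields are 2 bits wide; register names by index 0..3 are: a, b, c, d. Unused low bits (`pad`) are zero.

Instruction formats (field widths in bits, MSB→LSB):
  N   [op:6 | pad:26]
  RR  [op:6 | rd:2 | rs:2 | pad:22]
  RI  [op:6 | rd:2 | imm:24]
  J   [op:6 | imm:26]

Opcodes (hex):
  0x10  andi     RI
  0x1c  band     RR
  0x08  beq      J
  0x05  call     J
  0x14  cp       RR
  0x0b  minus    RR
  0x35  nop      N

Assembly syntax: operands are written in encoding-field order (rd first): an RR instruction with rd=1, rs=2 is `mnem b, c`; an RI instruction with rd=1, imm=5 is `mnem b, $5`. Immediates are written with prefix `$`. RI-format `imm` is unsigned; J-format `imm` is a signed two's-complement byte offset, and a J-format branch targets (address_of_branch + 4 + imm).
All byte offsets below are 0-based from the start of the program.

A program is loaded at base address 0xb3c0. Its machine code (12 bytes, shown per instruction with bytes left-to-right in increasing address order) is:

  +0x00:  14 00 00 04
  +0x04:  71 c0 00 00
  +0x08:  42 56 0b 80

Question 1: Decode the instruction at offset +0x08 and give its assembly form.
+0x08: 42 56 0b 80 ⇒ word 0x42560b80 (big)
  op=0x42560b80>>26=0x10 ⇒ andi (RI)
  [25:24] rd=2 = c
  [23:0] imm=5639040 = $5639040

andi c, $5639040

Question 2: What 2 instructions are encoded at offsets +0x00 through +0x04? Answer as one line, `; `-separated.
call $4; band b, d

+0x00: 14 00 00 04 ⇒ word 0x14000004 (big)
  op=0x14000004>>26=0x5 ⇒ call (J)
  imm: (w>>0)&0x3ffffff=0x4 → $4
+0x04: 71 c0 00 00 ⇒ word 0x71c00000 (big)
  op=0x71c00000>>26=0x1c ⇒ band (RR)
  rd: (w>>24)&0x3=0x1 → b
  rs: (w>>22)&0x3=0x3 → d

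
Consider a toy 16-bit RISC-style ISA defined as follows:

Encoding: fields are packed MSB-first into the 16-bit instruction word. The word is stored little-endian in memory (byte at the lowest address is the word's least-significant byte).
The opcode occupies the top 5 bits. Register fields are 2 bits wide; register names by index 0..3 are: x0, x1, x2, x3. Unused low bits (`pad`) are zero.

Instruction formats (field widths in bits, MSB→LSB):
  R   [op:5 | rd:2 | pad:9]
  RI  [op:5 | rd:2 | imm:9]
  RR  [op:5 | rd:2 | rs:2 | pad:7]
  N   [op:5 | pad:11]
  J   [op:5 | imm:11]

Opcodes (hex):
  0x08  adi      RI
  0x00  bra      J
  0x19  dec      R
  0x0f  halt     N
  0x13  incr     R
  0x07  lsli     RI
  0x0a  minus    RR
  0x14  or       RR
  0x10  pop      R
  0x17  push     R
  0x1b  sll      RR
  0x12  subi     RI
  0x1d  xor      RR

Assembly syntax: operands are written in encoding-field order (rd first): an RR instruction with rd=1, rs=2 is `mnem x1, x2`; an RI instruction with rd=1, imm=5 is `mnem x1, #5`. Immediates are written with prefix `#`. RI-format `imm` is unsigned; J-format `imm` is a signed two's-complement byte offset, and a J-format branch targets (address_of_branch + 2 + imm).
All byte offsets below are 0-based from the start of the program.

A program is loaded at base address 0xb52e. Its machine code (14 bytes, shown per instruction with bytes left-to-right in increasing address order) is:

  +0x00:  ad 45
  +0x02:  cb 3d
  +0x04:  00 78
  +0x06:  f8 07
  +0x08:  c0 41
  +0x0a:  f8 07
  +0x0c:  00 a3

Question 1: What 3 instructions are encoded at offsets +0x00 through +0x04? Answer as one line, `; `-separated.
adi x2, #429; lsli x2, #459; halt

[00] ad 45 → 0x45ad
  opcode bits[15:11]=0x8: adi/RI
  rd@[10:9]=0x2 ⇒ x2
  imm@[8:0]=0x1ad ⇒ #429
[02] cb 3d → 0x3dcb
  opcode bits[15:11]=0x7: lsli/RI
  rd@[10:9]=0x2 ⇒ x2
  imm@[8:0]=0x1cb ⇒ #459
[04] 00 78 → 0x7800
  opcode bits[15:11]=0xf: halt/N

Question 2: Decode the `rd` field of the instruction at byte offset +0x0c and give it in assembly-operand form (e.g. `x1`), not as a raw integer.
off 0x0c: read 00 a3 as little → 0xa300
  top 5b → 0x14 → or [RR]
  [10:9] rd=1 = x1
  [8:7] rs=2 = x2

x1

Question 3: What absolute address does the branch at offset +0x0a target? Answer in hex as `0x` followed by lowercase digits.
0xb532

@+0a  little-endian(f8 07) = 0x07f8
  opcode bits[15:11]=0x0: bra/J
  [10:0] imm=2040 (s11→-8) = #-8
  target = base 0xb52e + off 0x0a + 2 + imm -8 = 0xb532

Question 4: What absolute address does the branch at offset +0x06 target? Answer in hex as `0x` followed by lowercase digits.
0xb52e

+0x06: f8 07 ⇒ word 0x07f8 (little)
  opcode bits[15:11]=0x0: bra/J
  imm: (w>>0)&0x7ff=0x7f8 (s11→-8) → #-8
  target = base 0xb52e + off 0x06 + 2 + imm -8 = 0xb52e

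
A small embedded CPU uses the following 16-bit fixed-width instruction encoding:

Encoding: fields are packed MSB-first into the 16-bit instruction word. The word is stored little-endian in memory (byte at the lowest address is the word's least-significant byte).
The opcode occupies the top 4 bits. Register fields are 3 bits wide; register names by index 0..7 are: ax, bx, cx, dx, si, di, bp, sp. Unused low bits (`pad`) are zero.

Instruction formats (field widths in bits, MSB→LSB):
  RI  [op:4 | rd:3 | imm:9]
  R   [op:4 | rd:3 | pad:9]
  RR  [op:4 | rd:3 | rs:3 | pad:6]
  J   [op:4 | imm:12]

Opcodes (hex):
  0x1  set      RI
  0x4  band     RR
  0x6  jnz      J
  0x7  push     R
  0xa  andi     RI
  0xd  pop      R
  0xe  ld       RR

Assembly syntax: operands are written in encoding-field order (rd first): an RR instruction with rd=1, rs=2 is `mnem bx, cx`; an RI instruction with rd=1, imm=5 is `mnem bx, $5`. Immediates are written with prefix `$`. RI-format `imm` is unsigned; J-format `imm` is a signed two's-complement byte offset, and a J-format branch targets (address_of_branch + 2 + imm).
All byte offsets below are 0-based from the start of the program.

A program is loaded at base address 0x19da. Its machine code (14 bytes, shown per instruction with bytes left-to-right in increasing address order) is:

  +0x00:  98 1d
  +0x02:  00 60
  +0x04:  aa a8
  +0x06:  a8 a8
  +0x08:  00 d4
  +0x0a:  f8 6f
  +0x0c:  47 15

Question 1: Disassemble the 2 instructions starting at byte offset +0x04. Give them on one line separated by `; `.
@+04  little-endian(aa a8) = 0xa8aa
  opcode bits[15:12]=0xa: andi/RI
  rd@[11:9]=0x4 ⇒ si
  imm@[8:0]=0xaa ⇒ $170
@+06  little-endian(a8 a8) = 0xa8a8
  opcode bits[15:12]=0xa: andi/RI
  rd@[11:9]=0x4 ⇒ si
  imm@[8:0]=0xa8 ⇒ $168

andi si, $170; andi si, $168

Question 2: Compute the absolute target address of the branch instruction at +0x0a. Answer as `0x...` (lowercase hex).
[0a] f8 6f → 0x6ff8
  opcode bits[15:12]=0x6: jnz/J
  [11:0] imm=4088 (s12→-8) = $-8
  target = base 0x19da + off 0x0a + 2 + imm -8 = 0x19de

0x19de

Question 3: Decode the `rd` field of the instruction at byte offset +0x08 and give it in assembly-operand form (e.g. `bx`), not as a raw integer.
@+08  little-endian(00 d4) = 0xd400
  opcode bits[15:12]=0xd: pop/R
  rd@[11:9]=0x2 ⇒ cx

cx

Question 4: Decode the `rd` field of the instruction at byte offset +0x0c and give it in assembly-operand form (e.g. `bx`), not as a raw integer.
cx

off 0x0c: read 47 15 as little → 0x1547
  top 4b → 0x1 → set [RI]
  [11:9] rd=2 = cx
  [8:0] imm=327 = $327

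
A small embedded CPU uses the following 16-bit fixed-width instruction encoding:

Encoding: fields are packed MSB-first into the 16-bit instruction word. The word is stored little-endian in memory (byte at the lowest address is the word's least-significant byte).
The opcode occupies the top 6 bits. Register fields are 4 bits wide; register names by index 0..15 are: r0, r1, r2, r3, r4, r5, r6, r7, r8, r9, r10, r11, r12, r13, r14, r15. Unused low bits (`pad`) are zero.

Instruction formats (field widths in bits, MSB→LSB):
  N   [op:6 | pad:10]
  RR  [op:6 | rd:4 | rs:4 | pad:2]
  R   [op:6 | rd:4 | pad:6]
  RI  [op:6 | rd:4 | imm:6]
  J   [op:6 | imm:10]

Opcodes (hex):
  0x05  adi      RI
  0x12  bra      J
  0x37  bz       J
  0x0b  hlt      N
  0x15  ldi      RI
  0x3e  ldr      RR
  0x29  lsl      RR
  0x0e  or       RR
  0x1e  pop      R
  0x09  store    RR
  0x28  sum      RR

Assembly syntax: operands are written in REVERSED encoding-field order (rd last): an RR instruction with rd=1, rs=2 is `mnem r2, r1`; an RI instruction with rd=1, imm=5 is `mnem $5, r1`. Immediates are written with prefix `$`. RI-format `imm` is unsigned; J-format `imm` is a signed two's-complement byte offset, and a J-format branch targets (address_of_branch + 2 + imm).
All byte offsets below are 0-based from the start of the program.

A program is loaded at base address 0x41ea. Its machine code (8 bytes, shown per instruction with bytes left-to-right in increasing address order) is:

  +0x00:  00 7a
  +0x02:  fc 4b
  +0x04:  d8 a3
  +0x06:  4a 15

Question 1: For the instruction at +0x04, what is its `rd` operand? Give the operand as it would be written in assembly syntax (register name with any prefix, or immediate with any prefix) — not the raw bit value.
r15

[04] d8 a3 → 0xa3d8
  op=0xa3d8>>10=0x28 ⇒ sum (RR)
  [9:6] rd=15 = r15
  [5:2] rs=6 = r6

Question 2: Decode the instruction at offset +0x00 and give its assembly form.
pop r8

[00] 00 7a → 0x7a00
  op=0x7a00>>10=0x1e ⇒ pop (R)
  [9:6] rd=8 = r8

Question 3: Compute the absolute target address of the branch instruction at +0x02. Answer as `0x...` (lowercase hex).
0x41ea

[02] fc 4b → 0x4bfc
  opcode bits[15:10]=0x12: bra/J
  imm: (w>>0)&0x3ff=0x3fc (s10→-4) → $-4
  target = base 0x41ea + off 0x02 + 2 + imm -4 = 0x41ea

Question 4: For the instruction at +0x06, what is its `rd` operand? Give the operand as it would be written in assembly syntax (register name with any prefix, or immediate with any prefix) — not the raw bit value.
@+06  little-endian(4a 15) = 0x154a
  opcode bits[15:10]=0x5: adi/RI
  rd@[9:6]=0x5 ⇒ r5
  imm@[5:0]=0xa ⇒ $10

r5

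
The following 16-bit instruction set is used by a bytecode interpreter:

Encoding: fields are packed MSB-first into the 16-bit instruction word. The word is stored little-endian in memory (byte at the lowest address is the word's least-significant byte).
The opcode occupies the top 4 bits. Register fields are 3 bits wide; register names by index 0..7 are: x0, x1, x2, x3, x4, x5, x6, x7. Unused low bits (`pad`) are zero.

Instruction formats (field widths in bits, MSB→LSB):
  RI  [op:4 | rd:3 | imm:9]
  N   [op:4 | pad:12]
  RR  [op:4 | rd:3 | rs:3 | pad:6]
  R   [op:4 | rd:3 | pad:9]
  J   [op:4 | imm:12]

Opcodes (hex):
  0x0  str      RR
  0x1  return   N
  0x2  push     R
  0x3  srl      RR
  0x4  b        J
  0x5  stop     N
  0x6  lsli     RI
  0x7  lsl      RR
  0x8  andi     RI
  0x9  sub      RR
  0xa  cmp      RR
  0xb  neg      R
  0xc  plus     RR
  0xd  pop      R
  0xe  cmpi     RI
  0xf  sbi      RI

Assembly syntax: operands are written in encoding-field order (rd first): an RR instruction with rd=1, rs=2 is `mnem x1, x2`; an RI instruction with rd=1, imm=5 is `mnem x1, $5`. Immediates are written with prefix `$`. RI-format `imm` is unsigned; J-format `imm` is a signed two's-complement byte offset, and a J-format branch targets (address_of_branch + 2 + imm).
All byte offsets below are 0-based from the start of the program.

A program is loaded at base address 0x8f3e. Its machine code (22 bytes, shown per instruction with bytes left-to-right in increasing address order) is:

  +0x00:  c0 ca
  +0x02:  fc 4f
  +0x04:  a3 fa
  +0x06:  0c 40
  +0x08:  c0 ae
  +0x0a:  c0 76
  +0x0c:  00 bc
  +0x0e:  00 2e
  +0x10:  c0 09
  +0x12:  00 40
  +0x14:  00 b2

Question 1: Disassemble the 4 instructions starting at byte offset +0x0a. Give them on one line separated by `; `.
lsl x3, x3; neg x6; push x7; str x4, x7

[0a] c0 76 → 0x76c0
  op=0x76c0>>12=0x7 ⇒ lsl (RR)
  rd: (w>>9)&0x7=0x3 → x3
  rs: (w>>6)&0x7=0x3 → x3
[0c] 00 bc → 0xbc00
  op=0xbc00>>12=0xb ⇒ neg (R)
  rd: (w>>9)&0x7=0x6 → x6
[0e] 00 2e → 0x2e00
  op=0x2e00>>12=0x2 ⇒ push (R)
  rd: (w>>9)&0x7=0x7 → x7
[10] c0 09 → 0x09c0
  op=0x09c0>>12=0x0 ⇒ str (RR)
  rd: (w>>9)&0x7=0x4 → x4
  rs: (w>>6)&0x7=0x7 → x7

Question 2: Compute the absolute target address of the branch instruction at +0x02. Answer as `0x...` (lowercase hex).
0x8f3e

off 0x02: read fc 4f as little → 0x4ffc
  top 4b → 0x4 → b [J]
  imm: (w>>0)&0xfff=0xffc (s12→-4) → $-4
  target = base 0x8f3e + off 0x02 + 2 + imm -4 = 0x8f3e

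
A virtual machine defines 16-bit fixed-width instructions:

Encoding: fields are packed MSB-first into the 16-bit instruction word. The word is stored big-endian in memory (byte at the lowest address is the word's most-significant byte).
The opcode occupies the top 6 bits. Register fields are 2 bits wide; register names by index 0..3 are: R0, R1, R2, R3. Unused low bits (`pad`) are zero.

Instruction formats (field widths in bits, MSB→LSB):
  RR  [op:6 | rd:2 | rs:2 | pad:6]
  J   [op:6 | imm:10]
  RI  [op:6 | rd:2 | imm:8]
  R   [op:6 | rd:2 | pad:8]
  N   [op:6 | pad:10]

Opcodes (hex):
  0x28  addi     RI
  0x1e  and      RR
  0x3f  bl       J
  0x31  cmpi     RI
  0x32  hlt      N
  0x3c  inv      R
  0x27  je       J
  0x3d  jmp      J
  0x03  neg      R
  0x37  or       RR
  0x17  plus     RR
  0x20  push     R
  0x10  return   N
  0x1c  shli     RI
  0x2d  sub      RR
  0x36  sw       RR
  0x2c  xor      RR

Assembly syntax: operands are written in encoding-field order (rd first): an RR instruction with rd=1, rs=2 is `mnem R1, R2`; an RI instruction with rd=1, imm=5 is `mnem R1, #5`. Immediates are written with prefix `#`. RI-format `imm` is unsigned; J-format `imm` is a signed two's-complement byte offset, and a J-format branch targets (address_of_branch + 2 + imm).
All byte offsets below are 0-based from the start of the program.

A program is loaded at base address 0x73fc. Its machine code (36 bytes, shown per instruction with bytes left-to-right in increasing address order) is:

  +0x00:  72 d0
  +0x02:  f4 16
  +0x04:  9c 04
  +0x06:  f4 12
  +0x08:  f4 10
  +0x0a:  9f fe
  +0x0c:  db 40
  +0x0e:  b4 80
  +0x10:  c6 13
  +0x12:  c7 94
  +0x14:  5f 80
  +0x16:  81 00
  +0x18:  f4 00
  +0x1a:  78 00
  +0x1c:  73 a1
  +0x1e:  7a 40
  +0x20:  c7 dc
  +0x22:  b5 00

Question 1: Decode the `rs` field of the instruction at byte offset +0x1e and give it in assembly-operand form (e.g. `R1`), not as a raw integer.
@+1e  big-endian(7a 40) = 0x7a40
  opcode bits[15:10]=0x1e: and/RR
  [9:8] rd=2 = R2
  [7:6] rs=1 = R1

R1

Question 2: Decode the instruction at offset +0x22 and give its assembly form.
[22] b5 00 → 0xb500
  opcode bits[15:10]=0x2d: sub/RR
  [9:8] rd=1 = R1
  [7:6] rs=0 = R0

sub R1, R0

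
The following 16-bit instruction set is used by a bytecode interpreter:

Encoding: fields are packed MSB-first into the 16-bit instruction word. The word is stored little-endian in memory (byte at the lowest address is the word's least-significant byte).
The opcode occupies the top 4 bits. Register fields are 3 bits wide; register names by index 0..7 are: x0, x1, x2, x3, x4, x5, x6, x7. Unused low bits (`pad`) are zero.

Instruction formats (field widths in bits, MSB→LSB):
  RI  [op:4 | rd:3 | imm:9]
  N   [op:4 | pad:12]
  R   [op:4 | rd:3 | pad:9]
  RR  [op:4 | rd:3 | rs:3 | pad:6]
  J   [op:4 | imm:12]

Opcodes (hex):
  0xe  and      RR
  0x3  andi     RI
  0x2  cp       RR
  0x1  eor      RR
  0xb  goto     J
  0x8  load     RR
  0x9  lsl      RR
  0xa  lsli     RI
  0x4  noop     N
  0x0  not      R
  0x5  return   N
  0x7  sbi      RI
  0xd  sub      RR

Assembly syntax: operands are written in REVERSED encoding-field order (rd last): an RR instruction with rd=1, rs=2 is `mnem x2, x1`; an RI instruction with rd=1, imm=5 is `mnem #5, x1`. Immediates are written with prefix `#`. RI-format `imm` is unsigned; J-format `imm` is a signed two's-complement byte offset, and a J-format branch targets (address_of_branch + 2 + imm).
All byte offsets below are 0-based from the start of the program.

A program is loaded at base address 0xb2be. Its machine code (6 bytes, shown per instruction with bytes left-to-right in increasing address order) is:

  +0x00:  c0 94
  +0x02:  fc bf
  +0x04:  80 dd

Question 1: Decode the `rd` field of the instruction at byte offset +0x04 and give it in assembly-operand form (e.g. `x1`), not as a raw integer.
off 0x04: read 80 dd as little → 0xdd80
  op=0xdd80>>12=0xd ⇒ sub (RR)
  [11:9] rd=6 = x6
  [8:6] rs=6 = x6

x6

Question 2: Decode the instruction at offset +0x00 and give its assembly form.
lsl x3, x2

@+00  little-endian(c0 94) = 0x94c0
  top 4b → 0x9 → lsl [RR]
  rd@[11:9]=0x2 ⇒ x2
  rs@[8:6]=0x3 ⇒ x3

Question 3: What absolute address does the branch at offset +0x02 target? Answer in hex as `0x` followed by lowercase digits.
0xb2be

[02] fc bf → 0xbffc
  opcode bits[15:12]=0xb: goto/J
  imm: (w>>0)&0xfff=0xffc (s12→-4) → #-4
  target = base 0xb2be + off 0x02 + 2 + imm -4 = 0xb2be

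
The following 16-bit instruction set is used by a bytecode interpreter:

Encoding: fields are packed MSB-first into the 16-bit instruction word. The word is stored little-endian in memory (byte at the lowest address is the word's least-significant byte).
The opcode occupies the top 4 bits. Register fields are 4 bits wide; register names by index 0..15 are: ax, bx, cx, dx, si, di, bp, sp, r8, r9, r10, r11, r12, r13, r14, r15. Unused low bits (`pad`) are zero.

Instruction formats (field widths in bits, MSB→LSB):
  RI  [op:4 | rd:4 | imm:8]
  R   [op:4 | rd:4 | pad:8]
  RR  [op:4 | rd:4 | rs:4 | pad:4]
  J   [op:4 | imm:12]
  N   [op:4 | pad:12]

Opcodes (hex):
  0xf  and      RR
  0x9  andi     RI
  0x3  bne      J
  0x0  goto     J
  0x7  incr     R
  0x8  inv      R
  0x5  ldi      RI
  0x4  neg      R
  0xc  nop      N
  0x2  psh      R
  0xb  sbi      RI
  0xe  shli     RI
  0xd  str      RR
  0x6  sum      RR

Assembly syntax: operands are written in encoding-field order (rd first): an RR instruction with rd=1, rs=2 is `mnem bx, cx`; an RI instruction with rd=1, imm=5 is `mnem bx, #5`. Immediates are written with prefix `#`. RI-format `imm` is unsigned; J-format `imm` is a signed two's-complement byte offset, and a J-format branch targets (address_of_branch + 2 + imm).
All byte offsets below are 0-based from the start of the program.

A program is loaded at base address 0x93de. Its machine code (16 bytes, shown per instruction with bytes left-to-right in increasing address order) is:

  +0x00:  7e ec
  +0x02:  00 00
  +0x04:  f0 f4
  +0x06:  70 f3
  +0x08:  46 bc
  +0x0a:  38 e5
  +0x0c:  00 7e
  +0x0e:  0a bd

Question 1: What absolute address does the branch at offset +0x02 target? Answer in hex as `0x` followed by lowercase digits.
+0x02: 00 00 ⇒ word 0x0000 (little)
  opcode bits[15:12]=0x0: goto/J
  imm@[11:0]=0x0 ⇒ #0
  target = base 0x93de + off 0x02 + 2 + imm 0 = 0x93e2

0x93e2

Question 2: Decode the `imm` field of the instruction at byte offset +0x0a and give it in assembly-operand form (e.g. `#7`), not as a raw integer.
#56

@+0a  little-endian(38 e5) = 0xe538
  op=0xe538>>12=0xe ⇒ shli (RI)
  rd@[11:8]=0x5 ⇒ di
  imm@[7:0]=0x38 ⇒ #56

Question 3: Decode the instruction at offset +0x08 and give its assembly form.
sbi r12, #70

off 0x08: read 46 bc as little → 0xbc46
  op=0xbc46>>12=0xb ⇒ sbi (RI)
  rd@[11:8]=0xc ⇒ r12
  imm@[7:0]=0x46 ⇒ #70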